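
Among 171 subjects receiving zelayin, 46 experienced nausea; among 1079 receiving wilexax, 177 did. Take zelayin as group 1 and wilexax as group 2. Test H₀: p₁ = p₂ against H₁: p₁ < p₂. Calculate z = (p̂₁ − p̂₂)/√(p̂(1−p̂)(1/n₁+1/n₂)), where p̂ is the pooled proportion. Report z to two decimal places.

p̂₁ = 46/171 = 0.2690, p̂₂ = 177/1079 = 0.1640.
Pooled p̂ = (46+177)/(171+1079) = 223/1250 = 0.1784.
SE = √(p̂(1−p̂)(1/n₁+1/n₂)) = √(0.1784·0.8216·0.00677474) = √(0.000992997) = 0.0315.
z = (0.2690 − 0.1640)/0.0315 = 0.1050/0.0315 = 3.33.
p-value = P(Z < 3.331) ≈ 0.9996.

z = 3.33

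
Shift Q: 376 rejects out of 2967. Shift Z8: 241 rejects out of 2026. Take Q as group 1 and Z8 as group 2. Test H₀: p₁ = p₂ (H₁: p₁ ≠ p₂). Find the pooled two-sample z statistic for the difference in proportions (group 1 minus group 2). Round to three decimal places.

p̂₁ = 376/2967 ≈ 0.126727, p̂₂ = 241/2026 ≈ 0.118954.
Pooled p̂ = (376+241)/(2967+2026) = 617/4993 = 0.123573.
SE = √(0.108303 × 0.000830624) = 0.009485.
z = (0.126727 − 0.118954)/0.009485 = 0.007773/0.009485 = 0.820.
Two-sided p-value ≈ 2·Φ(−0.820) = 0.4124.

z = 0.820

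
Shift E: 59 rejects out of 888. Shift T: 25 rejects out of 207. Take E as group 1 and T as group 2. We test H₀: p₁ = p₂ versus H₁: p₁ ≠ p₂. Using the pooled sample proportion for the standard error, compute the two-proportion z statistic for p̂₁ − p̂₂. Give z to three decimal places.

z = -2.645

p̂₁ = 59/888 = 0.06644, p̂₂ = 25/207 = 0.12077.
Pooled p̂ = (59+25)/(888+207) = 84/1095 = 0.07671.
SE = √(0.0708275 × 0.00595704) = 0.02054.
z = (0.06644 − 0.12077)/0.02054 = -0.05433/0.02054 = -2.645.
Two-sided p-value ≈ 2·Φ(−2.645) = 0.0082.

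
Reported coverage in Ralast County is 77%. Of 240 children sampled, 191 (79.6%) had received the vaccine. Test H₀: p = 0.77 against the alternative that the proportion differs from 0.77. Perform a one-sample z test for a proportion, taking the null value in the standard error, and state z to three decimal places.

p̂ = 191/240 ≈ 0.79583.
SE = √(p₀(1−p₀)/n) = √(0.1771/240) = 0.02716.
z = (0.79583 − 0.77)/0.02716 = 0.02583/0.02716 = 0.951.
Two-sided p-value ≈ 2·Φ(−0.951) = 0.3416.

z = 0.951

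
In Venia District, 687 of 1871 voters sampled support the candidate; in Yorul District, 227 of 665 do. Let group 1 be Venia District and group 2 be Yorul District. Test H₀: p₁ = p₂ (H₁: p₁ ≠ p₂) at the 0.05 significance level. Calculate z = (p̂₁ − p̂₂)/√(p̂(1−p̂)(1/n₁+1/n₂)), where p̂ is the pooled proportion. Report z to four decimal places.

z = 1.1916

p̂₁ = 687/1871 ≈ 0.367183, p̂₂ = 227/665 ≈ 0.341353.
Pooled p̂ = (687+227)/(1871+665) = 914/2536 = 0.360410.
SE = √(p̂(1−p̂)(1/n₁+1/n₂)) = √(0.360410·0.639590·0.00203823) = √(0.000469843) = 0.021676.
z = (0.367183 − 0.341353)/0.021676 = 0.025830/0.021676 = 1.1916.
Two-sided p-value ≈ 2·Φ(−1.192) = 0.2334. With α = 0.05, fail to reject H₀.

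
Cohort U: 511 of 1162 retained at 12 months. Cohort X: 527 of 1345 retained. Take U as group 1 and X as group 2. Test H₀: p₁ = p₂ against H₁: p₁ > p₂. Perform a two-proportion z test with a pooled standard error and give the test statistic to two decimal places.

z = 2.43

p̂₁ = 511/1162 = 0.43976, p̂₂ = 527/1345 = 0.39182.
Pooled p̂ = (511+527)/(1162+1345) = 1038/2507 = 0.41404.
SE = √(0.242611 × 0.00160408) = 0.01973.
z = (0.43976 − 0.39182)/0.01973 = 0.04794/0.01973 = 2.43.
p-value = P(Z > 2.430) ≈ 0.0075.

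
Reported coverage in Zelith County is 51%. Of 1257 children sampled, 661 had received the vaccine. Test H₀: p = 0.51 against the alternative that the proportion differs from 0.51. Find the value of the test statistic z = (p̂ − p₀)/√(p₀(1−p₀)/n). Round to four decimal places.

p̂ = 661/1257 = 0.525855.
Under H₀, SE = √(0.51·0.49/1257) = √(0.000198807) = 0.014100.
z = (0.525855 − 0.51)/0.014100 = 0.015855/0.014100 = 1.1245.

z = 1.1245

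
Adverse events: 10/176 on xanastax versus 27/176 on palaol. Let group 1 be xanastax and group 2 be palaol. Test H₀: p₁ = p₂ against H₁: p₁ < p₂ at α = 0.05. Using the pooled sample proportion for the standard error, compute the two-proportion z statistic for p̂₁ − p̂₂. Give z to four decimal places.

z = -2.9544

p̂₁ = 10/176 = 0.056818, p̂₂ = 27/176 = 0.153409.
Pooled p̂ = (10+27)/(176+176) = 37/352 = 0.105114.
SE = √(p̂(1−p̂)(1/n₁+1/n₂)) = √(0.105114·0.894886·0.0113636) = √(0.00106892) = 0.032694.
z = (0.056818 − 0.153409)/0.032694 = -0.096591/0.032694 = -2.9544.
p-value = P(Z < -2.954) ≈ 0.0016. With α = 0.05, reject H₀.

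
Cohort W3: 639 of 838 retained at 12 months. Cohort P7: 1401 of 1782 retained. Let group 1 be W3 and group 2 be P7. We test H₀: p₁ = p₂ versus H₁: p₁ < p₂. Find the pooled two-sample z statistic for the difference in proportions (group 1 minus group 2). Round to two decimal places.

p̂₁ = 639/838 = 0.7625, p̂₂ = 1401/1782 = 0.7862.
Pooled p̂ = (639+1401)/(838+1782) = 2040/2620 = 0.7786.
SE = √(0.172368 × 0.00175448) = 0.0174.
z = (0.7625 − 0.7862)/0.0174 = -0.0237/0.0174 = -1.36.
p-value = P(Z < -1.361) ≈ 0.0868.

z = -1.36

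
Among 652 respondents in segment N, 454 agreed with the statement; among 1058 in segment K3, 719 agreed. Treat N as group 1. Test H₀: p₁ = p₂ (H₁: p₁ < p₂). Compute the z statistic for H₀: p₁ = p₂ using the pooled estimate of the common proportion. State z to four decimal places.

z = 0.7242

p̂₁ = 454/652 = 0.696319, p̂₂ = 719/1058 = 0.679584.
Pooled p̂ = (454+719)/(652+1058) = 1173/1710 = 0.685965.
SE = √(0.215417 × 0.00247892) = 0.023108.
z = (0.696319 − 0.679584)/0.023108 = 0.016735/0.023108 = 0.7242.
p-value = P(Z < 0.724) ≈ 0.7655.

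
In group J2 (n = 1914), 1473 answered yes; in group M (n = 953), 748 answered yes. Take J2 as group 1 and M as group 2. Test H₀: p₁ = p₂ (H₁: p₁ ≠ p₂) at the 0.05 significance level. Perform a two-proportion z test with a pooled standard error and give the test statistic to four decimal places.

z = -0.9235

p̂₁ = 1473/1914 = 0.7695925, p̂₂ = 748/953 = 0.7848898.
Pooled p̂ = (1473+748)/(1914+953) = 2221/2867 = 0.7746774.
SE = √(0.174552 × 0.00157178) = 0.0165638.
z = (0.7695925 − 0.7848898)/0.0165638 = -0.0152973/0.0165638 = -0.9235.
p-value = 2·P(Z > 0.924) ≈ 0.3557, so at α = 0.05 we fail to reject H₀.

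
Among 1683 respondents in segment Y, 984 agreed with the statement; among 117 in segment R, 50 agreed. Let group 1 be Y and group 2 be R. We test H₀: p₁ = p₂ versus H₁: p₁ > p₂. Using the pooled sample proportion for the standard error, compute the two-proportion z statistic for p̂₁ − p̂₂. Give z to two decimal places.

z = 3.33

p̂₁ = 984/1683 = 0.5847, p̂₂ = 50/117 = 0.4274.
Pooled p̂ = (984+50)/(1683+117) = 1034/1800 = 0.5744.
SE = √(p̂(1−p̂)(1/n₁+1/n₂)) = √(0.5744·0.4256·0.00914119) = √(0.00223464) = 0.0473.
z = (0.5847 − 0.4274)/0.0473 = 0.1573/0.0473 = 3.33.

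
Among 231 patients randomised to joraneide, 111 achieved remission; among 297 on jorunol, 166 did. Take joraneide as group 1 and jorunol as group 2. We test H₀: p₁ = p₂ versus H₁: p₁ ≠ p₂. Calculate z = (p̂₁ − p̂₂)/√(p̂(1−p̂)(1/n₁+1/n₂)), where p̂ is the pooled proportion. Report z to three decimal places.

p̂₁ = 111/231 = 0.48052, p̂₂ = 166/297 = 0.55892.
Pooled p̂ = (111+166)/(231+297) = 277/528 = 0.52462.
SE = √(p̂(1−p̂)(1/n₁+1/n₂)) = √(0.52462·0.47538·0.00769601) = √(0.00191934) = 0.04381.
z = (0.48052 − 0.55892)/0.04381 = -0.07840/0.04381 = -1.790.
p-value = 2·P(Z > 1.790) ≈ 0.0735.

z = -1.790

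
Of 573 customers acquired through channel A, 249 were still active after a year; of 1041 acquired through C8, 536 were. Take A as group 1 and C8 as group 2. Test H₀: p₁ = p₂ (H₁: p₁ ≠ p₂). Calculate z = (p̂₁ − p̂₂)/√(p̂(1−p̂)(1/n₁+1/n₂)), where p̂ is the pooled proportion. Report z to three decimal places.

p̂₁ = 249/573 = 0.43455, p̂₂ = 536/1041 = 0.51489.
Pooled p̂ = (249+536)/(573+1041) = 785/1614 = 0.48637.
SE = √(0.249814 × 0.00270582) = 0.02600.
z = (0.43455 − 0.51489)/0.02600 = -0.08034/0.02600 = -3.090.

z = -3.090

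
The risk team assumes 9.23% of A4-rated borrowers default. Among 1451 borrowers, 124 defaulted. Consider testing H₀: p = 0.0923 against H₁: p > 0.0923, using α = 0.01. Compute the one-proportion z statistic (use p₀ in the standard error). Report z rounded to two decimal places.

z = -0.90

p̂ = 124/1451 ≈ 0.08546.
Standard error under H₀: √(0.0923×0.9077/1451) = 0.00760.
z = (0.08546 − 0.0923)/0.00760 = -0.00684/0.00760 = -0.90.
p-value = P(Z > -0.900) ≈ 0.8160, so at α = 0.01 we fail to reject H₀.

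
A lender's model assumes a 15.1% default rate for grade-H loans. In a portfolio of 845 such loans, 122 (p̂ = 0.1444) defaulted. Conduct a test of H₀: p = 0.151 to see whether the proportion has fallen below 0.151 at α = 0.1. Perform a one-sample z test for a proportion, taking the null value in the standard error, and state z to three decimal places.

p̂ = 122/845 = 0.144379.
Standard error under H₀: √(0.151×0.849/845) = 0.012317.
z = (0.144379 − 0.151)/0.012317 = -0.006621/0.012317 = -0.538.
p-value = P(Z < -0.538) ≈ 0.2954; since p > α = 0.1, fail to reject H₀.

z = -0.538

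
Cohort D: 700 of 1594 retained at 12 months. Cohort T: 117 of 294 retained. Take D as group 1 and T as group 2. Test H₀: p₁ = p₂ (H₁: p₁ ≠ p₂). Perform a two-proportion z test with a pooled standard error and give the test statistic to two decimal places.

p̂₁ = 700/1594 = 0.4391, p̂₂ = 117/294 = 0.3980.
Pooled p̂ = (700+117)/(1594+294) = 817/1888 = 0.4327.
SE = √(p̂(1−p̂)(1/n₁+1/n₂)) = √(0.4327·0.5673·0.00402871) = √(0.000988949) = 0.0314.
z = (0.4391 − 0.3980)/0.0314 = 0.0411/0.0314 = 1.31.

z = 1.31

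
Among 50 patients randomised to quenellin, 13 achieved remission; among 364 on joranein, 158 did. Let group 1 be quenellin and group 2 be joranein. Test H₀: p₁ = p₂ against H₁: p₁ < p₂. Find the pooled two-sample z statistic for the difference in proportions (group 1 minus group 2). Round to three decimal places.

z = -2.344

p̂₁ = 13/50 = 0.26000, p̂₂ = 158/364 = 0.43407.
Pooled p̂ = (13+158)/(50+364) = 171/414 = 0.41304.
SE = √(p̂(1−p̂)(1/n₁+1/n₂)) = √(0.41304·0.58696·0.0227473) = √(0.00551481) = 0.07426.
z = (0.26000 − 0.43407)/0.07426 = -0.17407/0.07426 = -2.344.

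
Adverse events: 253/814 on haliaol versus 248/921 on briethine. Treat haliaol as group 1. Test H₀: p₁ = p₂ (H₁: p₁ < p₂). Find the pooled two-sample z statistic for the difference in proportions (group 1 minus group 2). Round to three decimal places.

p̂₁ = 253/814 ≈ 0.310811, p̂₂ = 248/921 ≈ 0.269273.
Pooled p̂ = (253+248)/(814+921) = 501/1735 = 0.288761.
SE = √(p̂(1−p̂)(1/n₁+1/n₂)) = √(0.288761·0.711239·0.00231428) = √(0.000475302) = 0.021801.
z = (0.310811 − 0.269273)/0.021801 = 0.041538/0.021801 = 1.905.

z = 1.905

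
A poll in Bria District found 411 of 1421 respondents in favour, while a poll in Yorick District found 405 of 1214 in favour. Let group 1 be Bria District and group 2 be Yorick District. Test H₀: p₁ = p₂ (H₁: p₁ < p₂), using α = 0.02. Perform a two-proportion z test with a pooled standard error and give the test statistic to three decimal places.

z = -2.456

p̂₁ = 411/1421 = 0.28923, p̂₂ = 405/1214 = 0.33361.
Pooled p̂ = (411+405)/(1421+1214) = 816/2635 = 0.30968.
SE = √(p̂(1−p̂)(1/n₁+1/n₂)) = √(0.30968·0.69032·0.00152745) = √(0.000326535) = 0.01807.
z = (0.28923 − 0.33361)/0.01807 = -0.04438/0.01807 = -2.456.
p-value = P(Z < -2.456) ≈ 0.0070; since p < α = 0.02, reject H₀.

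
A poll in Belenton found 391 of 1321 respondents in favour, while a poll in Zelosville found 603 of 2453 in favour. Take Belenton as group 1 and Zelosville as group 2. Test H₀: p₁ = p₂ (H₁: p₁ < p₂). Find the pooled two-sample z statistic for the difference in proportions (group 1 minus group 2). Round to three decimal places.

z = 3.337

p̂₁ = 391/1321 ≈ 0.295988, p̂₂ = 603/2453 ≈ 0.245821.
Pooled p̂ = (391+603)/(1321+2453) = 994/3774 = 0.263381.
SE = √(0.194011 × 0.00116467) = 0.015032.
z = (0.295988 − 0.245821)/0.015032 = 0.050167/0.015032 = 3.337.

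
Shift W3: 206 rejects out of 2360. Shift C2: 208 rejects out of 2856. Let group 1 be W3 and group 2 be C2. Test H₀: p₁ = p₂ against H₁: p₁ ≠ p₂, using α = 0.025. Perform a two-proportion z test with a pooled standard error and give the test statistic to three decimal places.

z = 1.923

p̂₁ = 206/2360 = 0.08729, p̂₂ = 208/2856 = 0.07283.
Pooled p̂ = (206+208)/(2360+2856) = 414/5216 = 0.07937.
SE = √(p̂(1−p̂)(1/n₁+1/n₂)) = √(0.07937·0.92063·0.000773869) = √(5.65477e-05) = 0.00752.
z = (0.08729 − 0.07283)/0.00752 = 0.01446/0.00752 = 1.923.
Two-sided p-value ≈ 2·Φ(−1.923) = 0.0545. With α = 0.025, fail to reject H₀.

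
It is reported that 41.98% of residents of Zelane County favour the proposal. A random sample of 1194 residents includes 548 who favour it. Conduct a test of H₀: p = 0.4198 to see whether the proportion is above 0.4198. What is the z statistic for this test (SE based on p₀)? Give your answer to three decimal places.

p̂ = 548/1194 = 0.45896.
Standard error under H₀: √(0.4198×0.5802/1194) = 0.01428.
z = (0.45896 − 0.4198)/0.01428 = 0.03916/0.01428 = 2.742.
p-value = P(Z > 2.742) ≈ 0.0031.

z = 2.742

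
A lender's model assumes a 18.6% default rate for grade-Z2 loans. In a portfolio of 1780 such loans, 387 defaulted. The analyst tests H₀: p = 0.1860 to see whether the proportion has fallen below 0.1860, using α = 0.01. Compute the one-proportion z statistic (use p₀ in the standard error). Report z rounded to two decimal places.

z = 3.41

p̂ = 387/1780 ≈ 0.2174.
SE = √(p₀(1−p₀)/n) = √(0.1514/1780) = 0.0092.
z = (0.2174 − 0.186)/0.0092 = 0.0314/0.0092 = 3.41.
p-value = P(Z < 3.406) ≈ 0.9997. With α = 0.01, fail to reject H₀.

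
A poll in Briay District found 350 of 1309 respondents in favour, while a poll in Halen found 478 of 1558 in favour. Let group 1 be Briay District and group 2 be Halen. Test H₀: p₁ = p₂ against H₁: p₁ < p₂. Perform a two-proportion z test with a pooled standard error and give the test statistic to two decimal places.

p̂₁ = 350/1309 ≈ 0.2674, p̂₂ = 478/1558 ≈ 0.3068.
Pooled p̂ = (350+478)/(1309+1558) = 828/2867 = 0.2888.
SE = √(p̂(1−p̂)(1/n₁+1/n₂)) = √(0.2888·0.7112·0.00140579) = √(0.000288744) = 0.0170.
z = (0.2674 − 0.3068)/0.0170 = -0.0394/0.0170 = -2.32.

z = -2.32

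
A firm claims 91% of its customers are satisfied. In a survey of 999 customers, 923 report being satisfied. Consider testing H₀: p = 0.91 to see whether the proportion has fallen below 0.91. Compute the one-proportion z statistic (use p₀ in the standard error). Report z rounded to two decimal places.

z = 1.54

p̂ = 923/999 ≈ 0.92392.
Under H₀, SE = √(0.91·0.09/999) = √(8.1982e-05) = 0.00905.
z = (0.92392 − 0.91)/0.00905 = 0.01392/0.00905 = 1.54.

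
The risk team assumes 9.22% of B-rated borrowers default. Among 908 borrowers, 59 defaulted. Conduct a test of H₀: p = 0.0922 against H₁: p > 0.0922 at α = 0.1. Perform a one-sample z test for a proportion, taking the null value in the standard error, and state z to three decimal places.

z = -2.835

p̂ = 59/908 ≈ 0.06498.
Standard error under H₀: √(0.0922×0.9078/908) = 0.00960.
z = (0.06498 − 0.0922)/0.00960 = -0.02722/0.00960 = -2.835.
p-value = P(Z > -2.835) ≈ 0.9977; since p > α = 0.1, fail to reject H₀.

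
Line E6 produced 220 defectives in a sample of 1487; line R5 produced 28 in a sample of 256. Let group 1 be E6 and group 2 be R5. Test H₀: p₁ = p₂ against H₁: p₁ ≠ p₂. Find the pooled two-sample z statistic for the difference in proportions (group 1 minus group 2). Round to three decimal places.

z = 1.632

p̂₁ = 220/1487 ≈ 0.14795, p̂₂ = 28/256 ≈ 0.10938.
Pooled p̂ = (220+28)/(1487+256) = 248/1743 = 0.14228.
SE = √(0.122039 × 0.00457874) = 0.02364.
z = (0.14795 − 0.10938)/0.02364 = 0.03857/0.02364 = 1.632.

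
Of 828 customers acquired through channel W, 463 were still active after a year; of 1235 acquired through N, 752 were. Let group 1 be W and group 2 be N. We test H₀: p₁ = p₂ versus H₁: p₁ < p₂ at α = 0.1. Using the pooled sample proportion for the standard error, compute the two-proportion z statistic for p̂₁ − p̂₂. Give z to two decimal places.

z = -2.25

p̂₁ = 463/828 ≈ 0.5592, p̂₂ = 752/1235 ≈ 0.6089.
Pooled p̂ = (463+752)/(828+1235) = 1215/2063 = 0.5889.
SE = √(0.242088 × 0.00201745) = 0.0221.
z = (0.5592 − 0.6089)/0.0221 = -0.0497/0.0221 = -2.25.
p-value = P(Z < -2.250) ≈ 0.0122. With α = 0.1, reject H₀.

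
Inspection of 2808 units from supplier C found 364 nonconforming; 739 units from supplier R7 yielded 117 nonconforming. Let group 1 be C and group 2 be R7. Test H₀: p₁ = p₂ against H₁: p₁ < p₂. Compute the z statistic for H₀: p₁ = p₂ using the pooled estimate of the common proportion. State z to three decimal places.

z = -2.027

p̂₁ = 364/2808 = 0.129630, p̂₂ = 117/739 = 0.158322.
Pooled p̂ = (364+117)/(2808+739) = 481/3547 = 0.135608.
SE = √(p̂(1−p̂)(1/n₁+1/n₂)) = √(0.135608·0.864392·0.00170931) = √(0.000200362) = 0.014155.
z = (0.129630 − 0.158322)/0.014155 = -0.028692/0.014155 = -2.027.
p-value = P(Z < -2.027) ≈ 0.0213.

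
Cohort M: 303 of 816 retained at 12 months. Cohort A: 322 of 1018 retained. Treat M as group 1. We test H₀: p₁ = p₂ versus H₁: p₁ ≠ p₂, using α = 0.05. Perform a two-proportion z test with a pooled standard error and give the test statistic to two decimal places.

p̂₁ = 303/816 = 0.3713, p̂₂ = 322/1018 = 0.3163.
Pooled p̂ = (303+322)/(816+1018) = 625/1834 = 0.3408.
SE = √(0.224651 × 0.00220781) = 0.0223.
z = (0.3713 − 0.3163)/0.0223 = 0.0550/0.0223 = 2.47.
Two-sided p-value ≈ 2·Φ(−2.470) = 0.0135. With α = 0.05, reject H₀.

z = 2.47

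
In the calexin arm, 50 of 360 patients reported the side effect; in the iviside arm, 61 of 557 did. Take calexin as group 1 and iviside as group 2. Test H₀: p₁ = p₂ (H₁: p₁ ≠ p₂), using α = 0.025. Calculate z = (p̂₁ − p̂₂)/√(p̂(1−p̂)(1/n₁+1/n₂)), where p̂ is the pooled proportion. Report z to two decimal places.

p̂₁ = 50/360 ≈ 0.1389, p̂₂ = 61/557 ≈ 0.1095.
Pooled p̂ = (50+61)/(360+557) = 111/917 = 0.1210.
SE = √(p̂(1−p̂)(1/n₁+1/n₂)) = √(0.1210·0.8790·0.00457311) = √(0.000486554) = 0.0221.
z = (0.1389 − 0.1095)/0.0221 = 0.0294/0.0221 = 1.33.
p-value = 2·P(Z > 1.332) ≈ 0.1830; since p > α = 0.025, fail to reject H₀.

z = 1.33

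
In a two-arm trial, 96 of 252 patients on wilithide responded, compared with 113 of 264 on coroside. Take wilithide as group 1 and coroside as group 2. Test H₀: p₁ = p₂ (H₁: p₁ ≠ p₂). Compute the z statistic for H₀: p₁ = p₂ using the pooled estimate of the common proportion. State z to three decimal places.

z = -1.089

p̂₁ = 96/252 ≈ 0.38095, p̂₂ = 113/264 ≈ 0.42803.
Pooled p̂ = (96+113)/(252+264) = 209/516 = 0.40504.
SE = √(p̂(1−p̂)(1/n₁+1/n₂)) = √(0.40504·0.59496·0.00775613) = √(0.00186909) = 0.04323.
z = (0.38095 − 0.42803)/0.04323 = -0.04708/0.04323 = -1.089.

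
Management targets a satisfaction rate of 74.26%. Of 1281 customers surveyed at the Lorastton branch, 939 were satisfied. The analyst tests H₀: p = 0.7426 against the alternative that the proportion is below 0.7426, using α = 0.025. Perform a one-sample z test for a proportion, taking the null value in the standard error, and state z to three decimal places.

p̂ = 939/1281 = 0.73302.
Under H₀, SE = √(0.7426·0.2574/1281) = √(0.000149216) = 0.01222.
z = (0.73302 − 0.7426)/0.01222 = -0.00958/0.01222 = -0.784.
p-value = P(Z < -0.784) ≈ 0.2165, so at α = 0.025 we fail to reject H₀.

z = -0.784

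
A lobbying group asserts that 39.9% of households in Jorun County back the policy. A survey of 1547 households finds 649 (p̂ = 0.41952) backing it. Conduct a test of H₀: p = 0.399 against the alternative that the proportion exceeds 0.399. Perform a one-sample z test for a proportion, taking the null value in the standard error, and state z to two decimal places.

p̂ = 649/1547 ≈ 0.41952.
Standard error under H₀: √(0.399×0.601/1547) = 0.01245.
z = (0.41952 − 0.399)/0.01245 = 0.02052/0.01245 = 1.65.

z = 1.65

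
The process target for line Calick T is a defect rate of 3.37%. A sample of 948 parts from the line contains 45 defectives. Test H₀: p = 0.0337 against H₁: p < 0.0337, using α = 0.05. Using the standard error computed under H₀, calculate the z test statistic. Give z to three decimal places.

z = 2.349

p̂ = 45/948 ≈ 0.047468.
Standard error under H₀: √(0.0337×0.9663/948) = 0.005861.
z = (0.047468 − 0.0337)/0.005861 = 0.013768/0.005861 = 2.349.
p-value = P(Z < 2.349) ≈ 0.9906, so at α = 0.05 we fail to reject H₀.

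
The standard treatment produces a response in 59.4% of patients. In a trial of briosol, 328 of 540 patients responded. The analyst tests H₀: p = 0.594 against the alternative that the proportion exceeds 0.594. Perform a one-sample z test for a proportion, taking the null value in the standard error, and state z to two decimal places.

p̂ = 328/540 ≈ 0.60741.
Standard error under H₀: √(0.594×0.406/540) = 0.02113.
z = (0.60741 − 0.594)/0.02113 = 0.01341/0.02113 = 0.63.

z = 0.63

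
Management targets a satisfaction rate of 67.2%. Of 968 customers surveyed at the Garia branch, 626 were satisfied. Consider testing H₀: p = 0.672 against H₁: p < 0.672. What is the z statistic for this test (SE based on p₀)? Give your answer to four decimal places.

p̂ = 626/968 = 0.646694.
Standard error under H₀: √(0.672×0.328/968) = 0.015090.
z = (0.646694 − 0.672)/0.015090 = -0.025306/0.015090 = -1.6770.

z = -1.6770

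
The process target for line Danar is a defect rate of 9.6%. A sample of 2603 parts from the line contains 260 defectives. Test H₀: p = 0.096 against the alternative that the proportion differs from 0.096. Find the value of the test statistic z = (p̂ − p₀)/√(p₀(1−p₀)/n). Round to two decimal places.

p̂ = 260/2603 ≈ 0.0999.
Standard error under H₀: √(0.096×0.904/2603) = 0.0058.
z = (0.0999 − 0.096)/0.0058 = 0.0039/0.0058 = 0.67.

z = 0.67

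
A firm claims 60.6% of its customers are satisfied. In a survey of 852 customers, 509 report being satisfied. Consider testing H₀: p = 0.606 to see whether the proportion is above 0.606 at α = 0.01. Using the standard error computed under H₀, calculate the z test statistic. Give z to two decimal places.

p̂ = 509/852 = 0.5974.
Under H₀, SE = √(0.606·0.394/852) = √(0.000280239) = 0.0167.
z = (0.5974 − 0.606)/0.0167 = -0.0086/0.0167 = -0.51.
p-value = P(Z > -0.513) ≈ 0.6959, so at α = 0.01 we fail to reject H₀.

z = -0.51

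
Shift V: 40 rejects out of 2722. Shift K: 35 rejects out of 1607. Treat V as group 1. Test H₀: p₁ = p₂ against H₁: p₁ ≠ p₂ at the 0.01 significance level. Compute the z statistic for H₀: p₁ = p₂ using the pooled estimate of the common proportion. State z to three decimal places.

z = -1.726

p̂₁ = 40/2722 = 0.014695, p̂₂ = 35/1607 = 0.021780.
Pooled p̂ = (40+35)/(2722+1607) = 75/4329 = 0.017325.
SE = √(0.0170249 × 0.000989654) = 0.004105.
z = (0.014695 − 0.021780)/0.004105 = -0.007085/0.004105 = -1.726.
Two-sided p-value ≈ 2·Φ(−1.726) = 0.0844, so at α = 0.01 we fail to reject H₀.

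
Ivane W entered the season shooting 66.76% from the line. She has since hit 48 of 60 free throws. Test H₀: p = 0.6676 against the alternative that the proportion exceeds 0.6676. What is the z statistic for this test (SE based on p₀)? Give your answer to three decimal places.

p̂ = 48/60 = 0.80000.
Under H₀, SE = √(0.6676·0.3324/60) = √(0.0036985) = 0.06082.
z = (0.80000 − 0.6676)/0.06082 = 0.13240/0.06082 = 2.177.
p-value = P(Z > 2.177) ≈ 0.0147.

z = 2.177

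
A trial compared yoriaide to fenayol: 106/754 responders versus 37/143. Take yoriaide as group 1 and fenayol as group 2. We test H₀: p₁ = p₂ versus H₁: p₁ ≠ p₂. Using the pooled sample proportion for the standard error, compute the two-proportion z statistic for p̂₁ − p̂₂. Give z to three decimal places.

p̂₁ = 106/754 = 0.14058, p̂₂ = 37/143 = 0.25874.
Pooled p̂ = (106+37)/(754+143) = 143/897 = 0.15942.
SE = √(0.134005 × 0.00831927) = 0.03339.
z = (0.14058 − 0.25874)/0.03339 = -0.11816/0.03339 = -3.539.
p-value = 2·P(Z > 3.539) ≈ 0.0004.

z = -3.539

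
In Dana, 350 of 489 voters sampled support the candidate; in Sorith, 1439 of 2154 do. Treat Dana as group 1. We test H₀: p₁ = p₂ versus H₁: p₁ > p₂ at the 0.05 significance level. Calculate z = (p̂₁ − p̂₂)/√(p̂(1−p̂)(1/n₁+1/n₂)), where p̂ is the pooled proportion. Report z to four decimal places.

z = 2.0356

p̂₁ = 350/489 ≈ 0.715746, p̂₂ = 1439/2154 ≈ 0.668059.
Pooled p̂ = (350+1439)/(489+2154) = 1789/2643 = 0.676882.
SE = √(0.218713 × 0.00250924) = 0.023427.
z = (0.715746 − 0.668059)/0.023427 = 0.047687/0.023427 = 2.0356.
p-value = P(Z > 2.036) ≈ 0.0209; since p < α = 0.05, reject H₀.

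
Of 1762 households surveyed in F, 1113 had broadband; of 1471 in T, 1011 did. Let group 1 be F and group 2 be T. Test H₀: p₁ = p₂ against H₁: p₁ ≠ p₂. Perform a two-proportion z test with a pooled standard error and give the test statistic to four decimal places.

p̂₁ = 1113/1762 = 0.631669, p̂₂ = 1011/1471 = 0.687288.
Pooled p̂ = (1113+1011)/(1762+1471) = 2124/3233 = 0.656975.
SE = √(0.225359 × 0.00124735) = 0.016766.
z = (0.631669 − 0.687288)/0.016766 = -0.055619/0.016766 = -3.3174.

z = -3.3174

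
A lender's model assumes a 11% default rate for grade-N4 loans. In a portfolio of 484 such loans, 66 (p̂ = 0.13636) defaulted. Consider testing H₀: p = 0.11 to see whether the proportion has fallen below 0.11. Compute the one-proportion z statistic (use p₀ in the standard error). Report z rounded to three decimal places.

p̂ = 66/484 ≈ 0.13636.
SE = √(p₀(1−p₀)/n) = √(0.0979/484) = 0.01422.
z = (0.13636 − 0.11)/0.01422 = 0.02636/0.01422 = 1.854.
p-value = P(Z < 1.854) ≈ 0.9681.

z = 1.854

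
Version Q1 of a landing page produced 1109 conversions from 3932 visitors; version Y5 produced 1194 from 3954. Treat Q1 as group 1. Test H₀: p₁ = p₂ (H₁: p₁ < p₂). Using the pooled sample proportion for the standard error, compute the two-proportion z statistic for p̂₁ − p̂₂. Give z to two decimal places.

p̂₁ = 1109/3932 = 0.28204, p̂₂ = 1194/3954 = 0.30197.
Pooled p̂ = (1109+1194)/(3932+3954) = 2303/7886 = 0.29204.
SE = √(p̂(1−p̂)(1/n₁+1/n₂)) = √(0.29204·0.70796·0.000507232) = √(0.000104871) = 0.01024.
z = (0.28204 − 0.30197)/0.01024 = -0.01993/0.01024 = -1.95.
p-value = P(Z < -1.946) ≈ 0.0258.

z = -1.95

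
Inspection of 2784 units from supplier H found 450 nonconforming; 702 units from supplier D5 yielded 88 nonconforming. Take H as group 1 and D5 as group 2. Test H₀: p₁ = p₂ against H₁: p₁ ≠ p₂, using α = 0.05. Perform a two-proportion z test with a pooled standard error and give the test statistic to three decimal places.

z = 2.378

p̂₁ = 450/2784 = 0.161638, p̂₂ = 88/702 = 0.125356.
Pooled p̂ = (450+88)/(2784+702) = 538/3486 = 0.154332.
SE = √(p̂(1−p̂)(1/n₁+1/n₂)) = √(0.154332·0.845668·0.0017837) = √(0.000232796) = 0.015258.
z = (0.161638 − 0.125356)/0.015258 = 0.036282/0.015258 = 2.378.
Two-sided p-value ≈ 2·Φ(−2.378) = 0.0174, so at α = 0.05 we reject H₀.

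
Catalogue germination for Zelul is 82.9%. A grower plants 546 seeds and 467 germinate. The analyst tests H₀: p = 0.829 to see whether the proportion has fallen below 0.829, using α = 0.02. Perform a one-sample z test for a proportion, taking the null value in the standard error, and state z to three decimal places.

p̂ = 467/546 = 0.85531.
Standard error under H₀: √(0.829×0.171/546) = 0.01611.
z = (0.85531 − 0.829)/0.01611 = 0.02631/0.01611 = 1.633.
p-value = P(Z < 1.633) ≈ 0.9488, so at α = 0.02 we fail to reject H₀.

z = 1.633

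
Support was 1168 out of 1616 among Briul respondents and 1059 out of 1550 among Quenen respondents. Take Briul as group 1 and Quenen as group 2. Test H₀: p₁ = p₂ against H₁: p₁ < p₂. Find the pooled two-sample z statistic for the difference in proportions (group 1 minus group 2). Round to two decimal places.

z = 2.44

p̂₁ = 1168/1616 ≈ 0.7228, p̂₂ = 1059/1550 ≈ 0.6832.
Pooled p̂ = (1168+1059)/(1616+1550) = 2227/3166 = 0.7034.
SE = √(p̂(1−p̂)(1/n₁+1/n₂)) = √(0.7034·0.2966·0.00126397) = √(0.000263695) = 0.0162.
z = (0.7228 − 0.6832)/0.0162 = 0.0396/0.0162 = 2.44.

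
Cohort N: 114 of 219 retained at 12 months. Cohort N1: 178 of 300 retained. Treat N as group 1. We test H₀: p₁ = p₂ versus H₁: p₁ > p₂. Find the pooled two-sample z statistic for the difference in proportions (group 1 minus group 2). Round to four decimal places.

z = -1.6508

p̂₁ = 114/219 = 0.520548, p̂₂ = 178/300 = 0.593333.
Pooled p̂ = (114+178)/(219+300) = 292/519 = 0.562620.
SE = √(p̂(1−p̂)(1/n₁+1/n₂)) = √(0.562620·0.437380·0.00789954) = √(0.00194391) = 0.044090.
z = (0.520548 − 0.593333)/0.044090 = -0.072785/0.044090 = -1.6508.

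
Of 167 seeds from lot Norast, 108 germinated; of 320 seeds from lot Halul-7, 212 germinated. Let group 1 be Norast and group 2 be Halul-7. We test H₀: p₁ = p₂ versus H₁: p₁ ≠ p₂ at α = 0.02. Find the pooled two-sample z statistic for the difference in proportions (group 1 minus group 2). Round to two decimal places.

p̂₁ = 108/167 = 0.6467, p̂₂ = 212/320 = 0.6625.
Pooled p̂ = (108+212)/(167+320) = 320/487 = 0.6571.
SE = √(p̂(1−p̂)(1/n₁+1/n₂)) = √(0.6571·0.3429·0.00911302) = √(0.00205339) = 0.0453.
z = (0.6467 − 0.6625)/0.0453 = -0.0158/0.0453 = -0.35.
p-value = 2·P(Z > 0.349) ≈ 0.7274; since p > α = 0.02, fail to reject H₀.

z = -0.35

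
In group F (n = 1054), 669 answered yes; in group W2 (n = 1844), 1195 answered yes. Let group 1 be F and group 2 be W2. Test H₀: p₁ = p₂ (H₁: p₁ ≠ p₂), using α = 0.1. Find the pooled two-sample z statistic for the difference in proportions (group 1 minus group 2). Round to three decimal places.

p̂₁ = 669/1054 = 0.634725, p̂₂ = 1195/1844 = 0.648048.
Pooled p̂ = (669+1195)/(1054+1844) = 1864/2898 = 0.643202.
SE = √(0.229493 × 0.00149107) = 0.018498.
z = (0.634725 − 0.648048)/0.018498 = -0.013323/0.018498 = -0.720.
p-value = 2·P(Z > 0.720) ≈ 0.4714, so at α = 0.1 we fail to reject H₀.

z = -0.720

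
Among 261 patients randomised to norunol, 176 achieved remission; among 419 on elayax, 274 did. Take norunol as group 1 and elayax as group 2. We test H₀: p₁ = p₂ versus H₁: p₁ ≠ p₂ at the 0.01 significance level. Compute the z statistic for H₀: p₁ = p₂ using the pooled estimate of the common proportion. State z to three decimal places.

z = 0.547

p̂₁ = 176/261 ≈ 0.67433, p̂₂ = 274/419 ≈ 0.65394.
Pooled p̂ = (176+274)/(261+419) = 450/680 = 0.66176.
SE = √(0.223832 × 0.00621805) = 0.03731.
z = (0.67433 − 0.65394)/0.03731 = 0.02039/0.03731 = 0.547.
p-value = 2·P(Z > 0.547) ≈ 0.5847. With α = 0.01, fail to reject H₀.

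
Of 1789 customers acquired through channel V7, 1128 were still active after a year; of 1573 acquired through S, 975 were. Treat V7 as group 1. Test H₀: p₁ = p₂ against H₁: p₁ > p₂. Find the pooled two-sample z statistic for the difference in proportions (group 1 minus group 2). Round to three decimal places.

z = 0.639

p̂₁ = 1128/1789 ≈ 0.63052, p̂₂ = 975/1573 ≈ 0.61983.
Pooled p̂ = (1128+975)/(1789+1573) = 2103/3362 = 0.62552.
SE = √(p̂(1−p̂)(1/n₁+1/n₂)) = √(0.62552·0.37448·0.0011947) = √(0.000279852) = 0.01673.
z = (0.63052 − 0.61983)/0.01673 = 0.01069/0.01673 = 0.639.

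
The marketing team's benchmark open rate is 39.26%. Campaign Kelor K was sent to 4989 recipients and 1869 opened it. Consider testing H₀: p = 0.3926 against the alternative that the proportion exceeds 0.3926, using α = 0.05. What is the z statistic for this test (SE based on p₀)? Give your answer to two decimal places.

z = -2.60

p̂ = 1869/4989 ≈ 0.37462.
SE = √(p₀(1−p₀)/n) = √(0.23847/4989) = 0.00691.
z = (0.37462 − 0.3926)/0.00691 = -0.01798/0.00691 = -2.60.
p-value = P(Z > -2.600) ≈ 0.9953, so at α = 0.05 we fail to reject H₀.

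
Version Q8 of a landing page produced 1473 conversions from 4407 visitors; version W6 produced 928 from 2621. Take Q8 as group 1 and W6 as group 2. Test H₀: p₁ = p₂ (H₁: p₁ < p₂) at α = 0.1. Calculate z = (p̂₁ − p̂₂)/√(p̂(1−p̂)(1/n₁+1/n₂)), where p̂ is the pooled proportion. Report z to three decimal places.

p̂₁ = 1473/4407 ≈ 0.33424, p̂₂ = 928/2621 ≈ 0.35406.
Pooled p̂ = (1473+928)/(4407+2621) = 2401/7028 = 0.34163.
SE = √(0.22492 × 0.000608445) = 0.01170.
z = (0.33424 − 0.35406)/0.01170 = -0.01982/0.01170 = -1.694.
p-value = P(Z < -1.694) ≈ 0.0451. With α = 0.1, reject H₀.

z = -1.694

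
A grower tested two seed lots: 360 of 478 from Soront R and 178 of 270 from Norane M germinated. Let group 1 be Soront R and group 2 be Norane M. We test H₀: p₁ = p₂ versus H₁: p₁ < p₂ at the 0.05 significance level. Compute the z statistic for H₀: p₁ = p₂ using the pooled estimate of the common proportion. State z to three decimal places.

z = 2.744

p̂₁ = 360/478 ≈ 0.75314, p̂₂ = 178/270 ≈ 0.65926.
Pooled p̂ = (360+178)/(478+270) = 538/748 = 0.71925.
SE = √(p̂(1−p̂)(1/n₁+1/n₂)) = √(0.71925·0.28075·0.00579575) = √(0.00117033) = 0.03421.
z = (0.75314 − 0.65926)/0.03421 = 0.09388/0.03421 = 2.744.
p-value = P(Z < 2.744) ≈ 0.9970, so at α = 0.05 we fail to reject H₀.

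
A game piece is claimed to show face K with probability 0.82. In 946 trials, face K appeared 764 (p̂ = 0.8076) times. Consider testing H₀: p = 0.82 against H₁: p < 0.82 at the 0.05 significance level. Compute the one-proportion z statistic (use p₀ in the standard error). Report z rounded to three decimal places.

z = -0.992

p̂ = 764/946 = 0.80761.
Under H₀, SE = √(0.82·0.18/946) = √(0.000156025) = 0.01249.
z = (0.80761 − 0.82)/0.01249 = -0.01239/0.01249 = -0.992.
p-value = P(Z < -0.992) ≈ 0.1606; since p > α = 0.05, fail to reject H₀.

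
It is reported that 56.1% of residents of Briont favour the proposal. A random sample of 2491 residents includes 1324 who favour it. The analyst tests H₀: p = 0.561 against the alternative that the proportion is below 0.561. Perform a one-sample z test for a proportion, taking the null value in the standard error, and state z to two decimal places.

z = -2.97

p̂ = 1324/2491 = 0.53151.
Under H₀, SE = √(0.561·0.439/2491) = √(9.88675e-05) = 0.00994.
z = (0.53151 − 0.561)/0.00994 = -0.02949/0.00994 = -2.97.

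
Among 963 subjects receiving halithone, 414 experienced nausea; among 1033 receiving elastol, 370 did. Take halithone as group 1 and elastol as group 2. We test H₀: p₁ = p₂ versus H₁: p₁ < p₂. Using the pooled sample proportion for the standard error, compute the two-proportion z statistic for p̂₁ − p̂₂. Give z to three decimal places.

p̂₁ = 414/963 = 0.429907, p̂₂ = 370/1033 = 0.358180.
Pooled p̂ = (414+370)/(963+1033) = 784/1996 = 0.392786.
SE = √(0.238505 × 0.00200648) = 0.021876.
z = (0.429907 − 0.358180)/0.021876 = 0.071727/0.021876 = 3.279.

z = 3.279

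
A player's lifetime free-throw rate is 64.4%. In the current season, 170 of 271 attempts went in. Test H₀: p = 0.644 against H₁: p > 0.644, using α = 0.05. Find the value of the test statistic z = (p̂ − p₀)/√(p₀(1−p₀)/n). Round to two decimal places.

p̂ = 170/271 ≈ 0.6273.
Under H₀, SE = √(0.644·0.356/271) = √(0.000845993) = 0.0291.
z = (0.6273 − 0.644)/0.0291 = -0.0167/0.0291 = -0.57.
p-value = P(Z > -0.574) ≈ 0.7170, so at α = 0.05 we fail to reject H₀.

z = -0.57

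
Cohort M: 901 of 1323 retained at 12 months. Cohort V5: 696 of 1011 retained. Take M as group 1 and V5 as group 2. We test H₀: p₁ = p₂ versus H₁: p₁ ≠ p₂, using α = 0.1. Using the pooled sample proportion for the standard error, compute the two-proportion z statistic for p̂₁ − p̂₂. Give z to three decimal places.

p̂₁ = 901/1323 = 0.68103, p̂₂ = 696/1011 = 0.68843.
Pooled p̂ = (901+696)/(1323+1011) = 1597/2334 = 0.68423.
SE = √(0.216058 × 0.00174498) = 0.01942.
z = (0.68103 − 0.68843)/0.01942 = -0.00740/0.01942 = -0.381.
p-value = 2·P(Z > 0.381) ≈ 0.7031. With α = 0.1, fail to reject H₀.

z = -0.381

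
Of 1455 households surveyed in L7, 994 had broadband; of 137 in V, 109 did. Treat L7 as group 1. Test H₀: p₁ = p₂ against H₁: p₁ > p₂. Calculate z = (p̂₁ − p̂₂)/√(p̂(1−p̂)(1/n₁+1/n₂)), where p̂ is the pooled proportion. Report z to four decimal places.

p̂₁ = 994/1455 = 0.683162, p̂₂ = 109/137 = 0.795620.
Pooled p̂ = (994+109)/(1455+137) = 1103/1592 = 0.692839.
SE = √(p̂(1−p̂)(1/n₁+1/n₂)) = √(0.692839·0.307161·0.00798656) = √(0.00169964) = 0.041227.
z = (0.683162 − 0.795620)/0.041227 = -0.112458/0.041227 = -2.7278.
p-value = P(Z > -2.728) ≈ 0.9968.

z = -2.7278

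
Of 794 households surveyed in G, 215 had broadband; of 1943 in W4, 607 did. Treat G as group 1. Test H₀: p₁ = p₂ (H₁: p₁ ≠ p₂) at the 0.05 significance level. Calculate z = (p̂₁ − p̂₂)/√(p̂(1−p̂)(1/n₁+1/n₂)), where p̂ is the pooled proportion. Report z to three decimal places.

p̂₁ = 215/794 ≈ 0.270781, p̂₂ = 607/1943 ≈ 0.312403.
Pooled p̂ = (215+607)/(794+1943) = 822/2737 = 0.300329.
SE = √(p̂(1−p̂)(1/n₁+1/n₂)) = √(0.300329·0.699671·0.00177411) = √(0.000372797) = 0.019308.
z = (0.270781 − 0.312403)/0.019308 = -0.041622/0.019308 = -2.156.
Two-sided p-value ≈ 2·Φ(−2.156) = 0.0311, so at α = 0.05 we reject H₀.

z = -2.156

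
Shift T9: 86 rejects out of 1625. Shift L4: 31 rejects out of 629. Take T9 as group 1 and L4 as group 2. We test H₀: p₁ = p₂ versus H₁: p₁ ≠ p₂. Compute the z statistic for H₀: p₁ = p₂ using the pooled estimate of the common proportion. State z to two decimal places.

z = 0.35

p̂₁ = 86/1625 = 0.0529, p̂₂ = 31/629 = 0.0493.
Pooled p̂ = (86+31)/(1625+629) = 117/2254 = 0.0519.
SE = √(0.0492133 × 0.00220521) = 0.0104.
z = (0.0529 − 0.0493)/0.0104 = 0.0036/0.0104 = 0.35.
p-value = 2·P(Z > 0.349) ≈ 0.7269.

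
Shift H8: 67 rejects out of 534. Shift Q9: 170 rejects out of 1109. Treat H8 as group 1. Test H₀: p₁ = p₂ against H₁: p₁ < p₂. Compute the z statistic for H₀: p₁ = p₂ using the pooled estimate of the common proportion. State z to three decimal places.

z = -1.503

p̂₁ = 67/534 ≈ 0.12547, p̂₂ = 170/1109 ≈ 0.15329.
Pooled p̂ = (67+170)/(534+1109) = 237/1643 = 0.14425.
SE = √(0.123441 × 0.00277437) = 0.01851.
z = (0.12547 − 0.15329)/0.01851 = -0.02782/0.01851 = -1.503.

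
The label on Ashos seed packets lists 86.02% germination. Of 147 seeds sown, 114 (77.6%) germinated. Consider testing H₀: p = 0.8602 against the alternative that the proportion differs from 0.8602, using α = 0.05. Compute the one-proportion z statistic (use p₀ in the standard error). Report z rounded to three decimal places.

p̂ = 114/147 ≈ 0.77551.
Under H₀, SE = √(0.8602·0.1398/147) = √(0.000818068) = 0.02860.
z = (0.77551 − 0.8602)/0.02860 = -0.08469/0.02860 = -2.961.
Two-sided p-value ≈ 2·Φ(−2.961) = 0.0031. With α = 0.05, reject H₀.

z = -2.961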